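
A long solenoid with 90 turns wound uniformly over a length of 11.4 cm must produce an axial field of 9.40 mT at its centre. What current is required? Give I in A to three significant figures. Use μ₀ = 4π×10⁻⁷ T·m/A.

Inside a long solenoid B = μ₀nI with n = 789.5 m⁻¹, so I = B/(μ₀n).
I = 9.40×10⁻³ / (4π×10⁻⁷ × 789.5) = 9.48 A.

I ≈ 9.48 A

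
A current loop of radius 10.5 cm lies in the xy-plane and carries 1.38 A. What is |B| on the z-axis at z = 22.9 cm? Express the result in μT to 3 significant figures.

On the axis of a circular loop, B = μ₀IR² / [2(R²+z²)^(3/2)].
R² + z² = (0.105)² + (0.229)² = 0.06347 m², and (R²+z²)^(3/2) = 1.60×10⁻² m³.
B = (4π×10⁻⁷ × 1.38 × 0.01102) / (2 × 1.60×10⁻²) = 5.98×10⁻⁷ T.

B ≈ 0.598 μT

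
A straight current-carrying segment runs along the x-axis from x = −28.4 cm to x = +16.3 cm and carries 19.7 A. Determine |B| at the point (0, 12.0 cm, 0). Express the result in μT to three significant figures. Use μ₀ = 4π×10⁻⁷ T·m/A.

B ≈ 28.3 μT

For a finite straight segment, B = (μ₀I/4πd)(sinθ₁ + sinθ₂), where θ₁, θ₂ are the angles from the perpendicular to each end.
The perpendicular distance is d = 0.12 m; the end-offsets along the wire are a = 0.284 m and b = 0.163 m.
sinθ₁ = 0.284/√(0.284²+0.12²) = 0.9211; sinθ₂ = 0.163/√(0.163²+0.12²) = 0.8053.
B = (4π×10⁻⁷ × 19.7) / (4π × 0.12) × (0.9211 + 0.8053) = 2.83×10⁻⁵ T.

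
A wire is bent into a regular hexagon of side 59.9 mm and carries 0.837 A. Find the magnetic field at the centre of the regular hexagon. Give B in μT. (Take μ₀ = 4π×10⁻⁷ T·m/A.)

B ≈ 9.68 μT

Each side is a finite straight segment at perpendicular distance d = a/(2 tan(π/6)) = 0.05187 m from the centre, with end-angles ±π/6.
One side contributes B₁ = (μ₀I/4πd)·2 sin(π/6) = 1.61×10⁻⁶ T.
All 6 sides add in the same direction: B = 6 × 1.61×10⁻⁶ = 9.68×10⁻⁶ T.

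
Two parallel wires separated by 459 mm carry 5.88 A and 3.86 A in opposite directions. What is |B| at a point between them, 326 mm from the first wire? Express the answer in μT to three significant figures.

Each long wire gives B = μ₀I/(2πd). Distances are d₁ = 0.326 m and d₂ = 0.133 m.
B₁ = 3.61×10⁻⁶ T, B₂ = 5.80×10⁻⁶ T.
Between antiparallel currents both contributions point the same way, so they add. B = B₁ + B₂ = 3.61×10⁻⁶ + 5.80×10⁻⁶ = 9.41×10⁻⁶ T.

B ≈ 9.41 μT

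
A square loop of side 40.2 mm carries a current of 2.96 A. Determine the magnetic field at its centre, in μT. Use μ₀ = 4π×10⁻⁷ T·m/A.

Each side is a finite straight segment at perpendicular distance d = a/(2 tan(π/4)) = 0.0201 m from the centre, with end-angles ±π/4.
One side contributes B₁ = (μ₀I/4πd)·2 sin(π/4) = 2.08×10⁻⁵ T.
All 4 sides add in the same direction: B = 4 × 2.08×10⁻⁵ = 8.33×10⁻⁵ T.

B ≈ 83.3 μT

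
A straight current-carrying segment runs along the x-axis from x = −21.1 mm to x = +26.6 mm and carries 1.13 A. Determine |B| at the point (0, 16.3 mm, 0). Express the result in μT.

B ≈ 11.4 μT

For a finite straight segment, B = (μ₀I/4πd)(sinθ₁ + sinθ₂), where θ₁, θ₂ are the angles from the perpendicular to each end.
The perpendicular distance is d = 0.0163 m; the end-offsets along the wire are a = 0.0211 m and b = 0.0266 m.
sinθ₁ = 0.0211/√(0.0211²+0.0163²) = 0.7914; sinθ₂ = 0.0266/√(0.0266²+0.0163²) = 0.8526.
B = (4π×10⁻⁷ × 1.13) / (4π × 0.0163) × (0.7914 + 0.8526) = 1.14×10⁻⁵ T.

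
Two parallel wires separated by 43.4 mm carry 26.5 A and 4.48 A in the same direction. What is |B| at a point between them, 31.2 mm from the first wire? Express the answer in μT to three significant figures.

Each long wire gives B = μ₀I/(2πd). Distances are d₁ = 0.0312 m and d₂ = 0.0122 m.
B₁ = 1.70×10⁻⁴ T, B₂ = 7.34×10⁻⁵ T.
Between parallel currents the two contributions point in opposite directions, so they subtract. B = |B₁ − B₂| = |1.70×10⁻⁴ − 7.34×10⁻⁵| = 9.64×10⁻⁵ T.

B ≈ 96.4 μT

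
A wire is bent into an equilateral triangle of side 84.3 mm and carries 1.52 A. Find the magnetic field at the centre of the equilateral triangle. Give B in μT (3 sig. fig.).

Each side is a finite straight segment at perpendicular distance d = a/(2 tan(π/3)) = 0.02434 m from the centre, with end-angles ±π/3.
One side contributes B₁ = (μ₀I/4πd)·2 sin(π/3) = 1.08×10⁻⁵ T.
All 3 sides add in the same direction: B = 3 × 1.08×10⁻⁵ = 3.25×10⁻⁵ T.

B ≈ 32.5 μT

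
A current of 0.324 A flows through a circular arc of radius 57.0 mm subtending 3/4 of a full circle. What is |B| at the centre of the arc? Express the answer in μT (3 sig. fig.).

B ≈ 2.68 μT

The Biot–Savart field of a circular arc at its centre is B = μ₀Iφ/(4πR), with φ = 4.712 rad.
B = (4π×10⁻⁷ × 0.324 × 4.712) / (4π × 0.057) = 2.68×10⁻⁶ T.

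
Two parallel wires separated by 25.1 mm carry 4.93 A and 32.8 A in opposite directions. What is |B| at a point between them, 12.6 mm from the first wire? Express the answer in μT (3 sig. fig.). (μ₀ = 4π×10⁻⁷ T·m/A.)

Each long wire gives B = μ₀I/(2πd). Distances are d₁ = 0.0126 m and d₂ = 0.0125 m.
B₁ = 7.83×10⁻⁵ T, B₂ = 5.25×10⁻⁴ T.
Between antiparallel currents both contributions point the same way, so they add. B = B₁ + B₂ = 7.83×10⁻⁵ + 5.25×10⁻⁴ = 6.03×10⁻⁴ T.

B ≈ 603 μT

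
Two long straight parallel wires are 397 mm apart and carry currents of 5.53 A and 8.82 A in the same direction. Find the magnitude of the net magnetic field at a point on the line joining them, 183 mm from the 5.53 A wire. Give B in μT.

B ≈ 2.20 μT

Each long wire gives B = μ₀I/(2πd). Distances are d₁ = 0.183 m and d₂ = 0.214 m.
B₁ = 6.04×10⁻⁶ T, B₂ = 8.24×10⁻⁶ T.
Between parallel currents the two contributions point in opposite directions, so they subtract. B = |B₁ − B₂| = |6.04×10⁻⁶ − 8.24×10⁻⁶| = 2.20×10⁻⁶ T.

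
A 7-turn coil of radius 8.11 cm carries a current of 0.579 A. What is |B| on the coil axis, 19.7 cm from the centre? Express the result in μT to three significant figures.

For an N-turn flat coil, B = Nμ₀IR²/[2(R²+z²)^(3/2)] with R = 0.0811 m, z = 0.197 m.
B = 7 × 2.47×10⁻⁷ T = 1.73×10⁻⁶ T.

B ≈ 1.73 μT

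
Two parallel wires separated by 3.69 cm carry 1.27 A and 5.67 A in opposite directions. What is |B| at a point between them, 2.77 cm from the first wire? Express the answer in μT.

B ≈ 132 μT

Each long wire gives B = μ₀I/(2πd). Distances are d₁ = 0.0277 m and d₂ = 0.0092 m.
B₁ = 9.17×10⁻⁶ T, B₂ = 1.23×10⁻⁴ T.
Between antiparallel currents both contributions point the same way, so they add. B = B₁ + B₂ = 9.17×10⁻⁶ + 1.23×10⁻⁴ = 1.32×10⁻⁴ T.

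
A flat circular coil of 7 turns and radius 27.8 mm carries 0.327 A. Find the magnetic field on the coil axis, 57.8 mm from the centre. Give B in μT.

B ≈ 4.21 μT

For an N-turn flat coil, B = Nμ₀IR²/[2(R²+z²)^(3/2)] with R = 0.0278 m, z = 0.0578 m.
B = 7 × 6.02×10⁻⁷ T = 4.21×10⁻⁶ T.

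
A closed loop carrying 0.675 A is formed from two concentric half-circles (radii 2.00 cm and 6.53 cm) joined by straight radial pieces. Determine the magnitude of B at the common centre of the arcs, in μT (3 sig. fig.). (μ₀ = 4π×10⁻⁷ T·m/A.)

The radial connectors point toward the centre, so dl × r̂ = 0 and they contribute nothing.
Each semicircle gives μ₀I/(4R): inner arc 1.06×10⁻⁵ T, outer arc 3.25×10⁻⁶ T.
The two arcs carry current in opposite angular senses, so their fields oppose: B = |1.06×10⁻⁵ − 3.25×10⁻⁶| = 7.36×10⁻⁶ T.

B ≈ 7.36 μT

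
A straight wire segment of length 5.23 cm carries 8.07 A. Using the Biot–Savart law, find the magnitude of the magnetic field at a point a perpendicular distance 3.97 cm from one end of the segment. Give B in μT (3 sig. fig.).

For a finite straight segment, B = (μ₀I/4πd)(sinθ₁ + sinθ₂), where θ₁, θ₂ are the angles from the perpendicular to each end.
The perpendicular foot is at one end, so the two end-offsets along the wire are 0 and L = 0.0523 m.
sinθ₁ = 0/√(0²+0.0397²) = 0.0000; sinθ₂ = 0.0523/√(0.0523²+0.0397²) = 0.7965.
B = (4π×10⁻⁷ × 8.07) / (4π × 0.0397) × (0.0000 + 0.7965) = 1.62×10⁻⁵ T.

B ≈ 16.2 μT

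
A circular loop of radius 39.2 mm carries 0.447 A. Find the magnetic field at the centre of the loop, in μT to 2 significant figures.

B ≈ 7.2 μT

At the centre of a circular loop the Biot–Savart law gives B = μ₀I/(2R).
B = (4π×10⁻⁷ × 0.447) / (2 × 0.0392) = 7.16×10⁻⁶ T.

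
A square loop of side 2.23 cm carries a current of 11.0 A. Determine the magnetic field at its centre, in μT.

B ≈ 558 μT

Each side is a finite straight segment at perpendicular distance d = a/(2 tan(π/4)) = 0.01115 m from the centre, with end-angles ±π/4.
One side contributes B₁ = (μ₀I/4πd)·2 sin(π/4) = 1.40×10⁻⁴ T.
All 4 sides add in the same direction: B = 4 × 1.40×10⁻⁴ = 5.58×10⁻⁴ T.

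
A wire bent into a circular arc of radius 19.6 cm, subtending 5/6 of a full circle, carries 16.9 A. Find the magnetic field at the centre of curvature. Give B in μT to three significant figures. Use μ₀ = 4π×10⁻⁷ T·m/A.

The Biot–Savart field of a circular arc at its centre is B = μ₀Iφ/(4πR), with φ = 5.236 rad.
B = (4π×10⁻⁷ × 16.9 × 5.236) / (4π × 0.196) = 4.51×10⁻⁵ T.

B ≈ 45.1 μT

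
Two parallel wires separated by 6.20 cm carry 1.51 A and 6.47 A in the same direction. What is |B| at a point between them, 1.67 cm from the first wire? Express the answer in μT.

Each long wire gives B = μ₀I/(2πd). Distances are d₁ = 0.0167 m and d₂ = 0.0453 m.
B₁ = 1.81×10⁻⁵ T, B₂ = 2.86×10⁻⁵ T.
Between parallel currents the two contributions point in opposite directions, so they subtract. B = |B₁ − B₂| = |1.81×10⁻⁵ − 2.86×10⁻⁵| = 1.05×10⁻⁵ T.

B ≈ 10.5 μT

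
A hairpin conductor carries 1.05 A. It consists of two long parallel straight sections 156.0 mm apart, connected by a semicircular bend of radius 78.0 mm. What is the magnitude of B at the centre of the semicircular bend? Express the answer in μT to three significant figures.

B ≈ 6.92 μT

The semicircular arc contributes B_arc = μ₀I·π/(4πR) = μ₀I/(4R) = 4.23×10⁻⁶ T.
Each semi-infinite lead is at perpendicular distance R = 0.078 m from the centre, with the perpendicular foot at its near end, so it contributes μ₀I/(4πR); both point the same way, together 2.69×10⁻⁶ T.
Arc and leads all point the same direction: B = 4.23×10⁻⁶ + 2.69×10⁻⁶ = 6.92×10⁻⁶ T.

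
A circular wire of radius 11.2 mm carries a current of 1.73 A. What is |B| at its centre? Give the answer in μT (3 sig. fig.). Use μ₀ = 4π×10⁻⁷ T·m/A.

B ≈ 97.1 μT

At the centre of a circular loop the Biot–Savart law gives B = μ₀I/(2R).
B = (4π×10⁻⁷ × 1.73) / (2 × 0.0112) = 9.71×10⁻⁵ T.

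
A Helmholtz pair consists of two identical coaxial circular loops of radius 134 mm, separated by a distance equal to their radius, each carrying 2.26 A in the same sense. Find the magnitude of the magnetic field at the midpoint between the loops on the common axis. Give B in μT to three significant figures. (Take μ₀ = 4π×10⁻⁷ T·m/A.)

Each loop contributes B = μ₀IR²/[2(R²+z²)^(3/2)] on the axis, with z measured from that loop.
Loop 1 (z = 0.067 m): B₁ = 7.58×10⁻⁶ T. Loop 2 (z = 0.067 m): B₂ = 7.58×10⁻⁶ T.
The fields add: B = B₁ + B₂ = 1.52×10⁻⁵ T.

B ≈ 15.2 μT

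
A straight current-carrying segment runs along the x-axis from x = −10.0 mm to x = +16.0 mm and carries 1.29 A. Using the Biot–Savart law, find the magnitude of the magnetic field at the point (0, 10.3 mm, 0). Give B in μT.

B ≈ 19.3 μT

For a finite straight segment, B = (μ₀I/4πd)(sinθ₁ + sinθ₂), where θ₁, θ₂ are the angles from the perpendicular to each end.
The perpendicular distance is d = 0.0103 m; the end-offsets along the wire are a = 0.01 m and b = 0.016 m.
sinθ₁ = 0.01/√(0.01²+0.0103²) = 0.6966; sinθ₂ = 0.016/√(0.016²+0.0103²) = 0.8408.
B = (4π×10⁻⁷ × 1.29) / (4π × 0.0103) × (0.6966 + 0.8408) = 1.93×10⁻⁵ T.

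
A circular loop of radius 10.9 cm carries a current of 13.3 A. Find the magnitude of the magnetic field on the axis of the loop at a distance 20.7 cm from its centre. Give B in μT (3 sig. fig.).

On the axis of a circular loop, B = μ₀IR² / [2(R²+z²)^(3/2)].
R² + z² = (0.109)² + (0.207)² = 0.05473 m², and (R²+z²)^(3/2) = 1.28×10⁻² m³.
B = (4π×10⁻⁷ × 13.3 × 0.01188) / (2 × 1.28×10⁻²) = 7.75×10⁻⁶ T.

B ≈ 7.75 μT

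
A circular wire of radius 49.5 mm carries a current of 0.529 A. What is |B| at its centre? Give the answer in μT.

B ≈ 6.71 μT

At the centre of a circular loop the Biot–Savart law gives B = μ₀I/(2R).
B = (4π×10⁻⁷ × 0.529) / (2 × 0.0495) = 6.71×10⁻⁶ T.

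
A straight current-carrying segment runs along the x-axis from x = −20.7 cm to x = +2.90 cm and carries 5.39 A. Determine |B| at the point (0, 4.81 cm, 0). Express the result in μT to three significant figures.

B ≈ 16.7 μT

For a finite straight segment, B = (μ₀I/4πd)(sinθ₁ + sinθ₂), where θ₁, θ₂ are the angles from the perpendicular to each end.
The perpendicular distance is d = 0.0481 m; the end-offsets along the wire are a = 0.207 m and b = 0.029 m.
sinθ₁ = 0.207/√(0.207²+0.0481²) = 0.9740; sinθ₂ = 0.029/√(0.029²+0.0481²) = 0.5163.
B = (4π×10⁻⁷ × 5.39) / (4π × 0.0481) × (0.9740 + 0.5163) = 1.67×10⁻⁵ T.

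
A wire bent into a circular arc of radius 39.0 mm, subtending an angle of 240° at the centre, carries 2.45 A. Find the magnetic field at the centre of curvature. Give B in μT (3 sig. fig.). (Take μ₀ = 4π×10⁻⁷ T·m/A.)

The Biot–Savart field of a circular arc at its centre is B = μ₀Iφ/(4πR), with φ = 4.189 rad.
B = (4π×10⁻⁷ × 2.45 × 4.189) / (4π × 0.039) = 2.63×10⁻⁵ T.

B ≈ 26.3 μT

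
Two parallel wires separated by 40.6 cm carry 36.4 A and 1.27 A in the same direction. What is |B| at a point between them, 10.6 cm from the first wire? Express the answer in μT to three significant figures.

B ≈ 67.8 μT

Each long wire gives B = μ₀I/(2πd). Distances are d₁ = 0.106 m and d₂ = 0.3 m.
B₁ = 6.87×10⁻⁵ T, B₂ = 8.47×10⁻⁷ T.
Between parallel currents the two contributions point in opposite directions, so they subtract. B = |B₁ − B₂| = |6.87×10⁻⁵ − 8.47×10⁻⁷| = 6.78×10⁻⁵ T.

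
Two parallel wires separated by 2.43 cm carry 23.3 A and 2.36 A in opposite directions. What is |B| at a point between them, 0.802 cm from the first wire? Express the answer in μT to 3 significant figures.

B ≈ 610 μT

Each long wire gives B = μ₀I/(2πd). Distances are d₁ = 0.00802 m and d₂ = 0.01628 m.
B₁ = 5.81×10⁻⁴ T, B₂ = 2.90×10⁻⁵ T.
Between antiparallel currents both contributions point the same way, so they add. B = B₁ + B₂ = 5.81×10⁻⁴ + 2.90×10⁻⁵ = 6.10×10⁻⁴ T.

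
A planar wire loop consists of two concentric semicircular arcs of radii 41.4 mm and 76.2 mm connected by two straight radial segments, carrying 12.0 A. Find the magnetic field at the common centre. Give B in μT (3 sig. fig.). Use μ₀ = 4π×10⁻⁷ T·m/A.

B ≈ 41.6 μT

The radial connectors point toward the centre, so dl × r̂ = 0 and they contribute nothing.
Each semicircle gives μ₀I/(4R): inner arc 9.11×10⁻⁵ T, outer arc 4.95×10⁻⁵ T.
The two arcs carry current in opposite angular senses, so their fields oppose: B = |9.11×10⁻⁵ − 4.95×10⁻⁵| = 4.16×10⁻⁵ T.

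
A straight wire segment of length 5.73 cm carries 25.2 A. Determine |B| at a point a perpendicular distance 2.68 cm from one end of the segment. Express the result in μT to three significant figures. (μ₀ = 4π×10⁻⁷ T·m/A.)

For a finite straight segment, B = (μ₀I/4πd)(sinθ₁ + sinθ₂), where θ₁, θ₂ are the angles from the perpendicular to each end.
The perpendicular foot is at one end, so the two end-offsets along the wire are 0 and L = 0.0573 m.
sinθ₁ = 0/√(0²+0.0268²) = 0.0000; sinθ₂ = 0.0573/√(0.0573²+0.0268²) = 0.9058.
B = (4π×10⁻⁷ × 25.2) / (4π × 0.0268) × (0.0000 + 0.9058) = 8.52×10⁻⁵ T.

B ≈ 85.2 μT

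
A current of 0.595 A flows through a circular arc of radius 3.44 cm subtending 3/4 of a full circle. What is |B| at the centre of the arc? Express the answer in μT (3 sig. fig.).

The Biot–Savart field of a circular arc at its centre is B = μ₀Iφ/(4πR), with φ = 4.712 rad.
B = (4π×10⁻⁷ × 0.595 × 4.712) / (4π × 0.0344) = 8.15×10⁻⁶ T.

B ≈ 8.15 μT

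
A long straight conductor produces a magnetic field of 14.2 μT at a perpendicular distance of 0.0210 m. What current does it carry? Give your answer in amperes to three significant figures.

I ≈ 1.49 A

For a long straight wire B = μ₀I/(2πd), so I = 2πdB/μ₀.
I = 2π × 0.021 × 1.42×10⁻⁵ / (4π×10⁻⁷) = 1.49 A.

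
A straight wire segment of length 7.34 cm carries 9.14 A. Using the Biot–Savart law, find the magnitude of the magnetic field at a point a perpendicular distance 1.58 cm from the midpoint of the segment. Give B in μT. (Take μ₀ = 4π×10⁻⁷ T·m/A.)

B ≈ 106 μT

For a finite straight segment, B = (μ₀I/4πd)(sinθ₁ + sinθ₂), where θ₁, θ₂ are the angles from the perpendicular to each end.
The perpendicular from the point meets the wire at its midpoint, so each end is L/2 = 0.0367 m away along the wire.
sinθ₁ = 0.0367/√(0.0367²+0.0158²) = 0.9185; sinθ₂ = 0.0367/√(0.0367²+0.0158²) = 0.9185.
B = (4π×10⁻⁷ × 9.14) / (4π × 0.0158) × (0.9185 + 0.9185) = 1.06×10⁻⁴ T.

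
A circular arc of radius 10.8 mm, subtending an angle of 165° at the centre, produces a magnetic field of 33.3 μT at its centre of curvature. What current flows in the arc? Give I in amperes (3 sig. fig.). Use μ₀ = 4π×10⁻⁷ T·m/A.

I ≈ 1.25 A

For a circular arc, B = μ₀Iφ/(4πR) with φ in radians; here φ = 2.88 rad.
So I = 4πRB/(μ₀φ) = 4π × 0.0108 × 3.33×10⁻⁵ / (4π×10⁻⁷ × 2.88) = 1.25 A.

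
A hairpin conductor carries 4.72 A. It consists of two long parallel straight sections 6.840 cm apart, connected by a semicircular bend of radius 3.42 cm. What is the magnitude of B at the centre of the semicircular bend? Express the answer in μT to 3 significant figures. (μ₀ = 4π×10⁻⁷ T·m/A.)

The semicircular arc contributes B_arc = μ₀I·π/(4πR) = μ₀I/(4R) = 4.34×10⁻⁵ T.
Each semi-infinite lead is at perpendicular distance R = 0.0342 m from the centre, with the perpendicular foot at its near end, so it contributes μ₀I/(4πR); both point the same way, together 2.76×10⁻⁵ T.
Arc and leads all point the same direction: B = 4.34×10⁻⁵ + 2.76×10⁻⁵ = 7.10×10⁻⁵ T.

B ≈ 71.0 μT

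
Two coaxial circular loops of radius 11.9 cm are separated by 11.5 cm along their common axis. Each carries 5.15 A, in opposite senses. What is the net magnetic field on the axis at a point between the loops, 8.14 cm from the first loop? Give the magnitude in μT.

B ≈ 8.95 μT

Each loop contributes B = μ₀IR²/[2(R²+z²)^(3/2)] on the axis, with z measured from that loop.
Loop 1 (z = 0.0814 m): B₁ = 1.53×10⁻⁵ T. Loop 2 (z = 0.0336 m): B₂ = 2.42×10⁻⁵ T.
The fields oppose: B = |B₁ − B₂| = 8.95×10⁻⁶ T.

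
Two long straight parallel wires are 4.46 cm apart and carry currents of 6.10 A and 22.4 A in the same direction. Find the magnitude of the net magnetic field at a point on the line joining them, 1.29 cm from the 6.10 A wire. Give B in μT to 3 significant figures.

B ≈ 46.8 μT

Each long wire gives B = μ₀I/(2πd). Distances are d₁ = 0.0129 m and d₂ = 0.0317 m.
B₁ = 9.46×10⁻⁵ T, B₂ = 1.41×10⁻⁴ T.
Between parallel currents the two contributions point in opposite directions, so they subtract. B = |B₁ − B₂| = |9.46×10⁻⁵ − 1.41×10⁻⁴| = 4.68×10⁻⁵ T.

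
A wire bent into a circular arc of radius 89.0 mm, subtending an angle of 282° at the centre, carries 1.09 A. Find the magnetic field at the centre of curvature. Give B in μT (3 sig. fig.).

The Biot–Savart field of a circular arc at its centre is B = μ₀Iφ/(4πR), with φ = 4.922 rad.
B = (4π×10⁻⁷ × 1.09 × 4.922) / (4π × 0.089) = 6.03×10⁻⁶ T.

B ≈ 6.03 μT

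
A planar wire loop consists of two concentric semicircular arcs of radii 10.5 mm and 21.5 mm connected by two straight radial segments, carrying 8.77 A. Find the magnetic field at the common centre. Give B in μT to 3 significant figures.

The radial connectors point toward the centre, so dl × r̂ = 0 and they contribute nothing.
Each semicircle gives μ₀I/(4R): inner arc 2.62×10⁻⁴ T, outer arc 1.28×10⁻⁴ T.
The two arcs carry current in opposite angular senses, so their fields oppose: B = |2.62×10⁻⁴ − 1.28×10⁻⁴| = 1.34×10⁻⁴ T.

B ≈ 134 μT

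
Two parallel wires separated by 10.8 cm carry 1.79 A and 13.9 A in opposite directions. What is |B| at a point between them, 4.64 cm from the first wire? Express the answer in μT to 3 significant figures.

Each long wire gives B = μ₀I/(2πd). Distances are d₁ = 0.0464 m and d₂ = 0.0616 m.
B₁ = 7.72×10⁻⁶ T, B₂ = 4.51×10⁻⁵ T.
Between antiparallel currents both contributions point the same way, so they add. B = B₁ + B₂ = 7.72×10⁻⁶ + 4.51×10⁻⁵ = 5.28×10⁻⁵ T.

B ≈ 52.8 μT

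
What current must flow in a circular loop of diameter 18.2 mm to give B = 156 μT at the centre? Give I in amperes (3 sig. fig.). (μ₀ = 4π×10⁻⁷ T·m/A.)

At the centre of a circular loop B = μ₀I/(2R), so I = 2RB/μ₀.
With R = 0.0091 m, I = 2 × 0.0091 × 1.56×10⁻⁴ / (4π×10⁻⁷) = 2.26 A.

I ≈ 2.26 A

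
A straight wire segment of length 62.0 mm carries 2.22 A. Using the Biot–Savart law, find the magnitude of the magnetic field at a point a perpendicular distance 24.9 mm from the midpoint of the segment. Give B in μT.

For a finite straight segment, B = (μ₀I/4πd)(sinθ₁ + sinθ₂), where θ₁, θ₂ are the angles from the perpendicular to each end.
The perpendicular from the point meets the wire at its midpoint, so each end is L/2 = 0.031 m away along the wire.
sinθ₁ = 0.031/√(0.031²+0.0249²) = 0.7796; sinθ₂ = 0.031/√(0.031²+0.0249²) = 0.7796.
B = (4π×10⁻⁷ × 2.22) / (4π × 0.0249) × (0.7796 + 0.7796) = 1.39×10⁻⁵ T.

B ≈ 13.9 μT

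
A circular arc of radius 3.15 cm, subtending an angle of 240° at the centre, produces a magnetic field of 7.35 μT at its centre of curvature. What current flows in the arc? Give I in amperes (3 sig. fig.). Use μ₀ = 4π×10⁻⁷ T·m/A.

I ≈ 0.553 A

For a circular arc, B = μ₀Iφ/(4πR) with φ in radians; here φ = 4.189 rad.
So I = 4πRB/(μ₀φ) = 4π × 0.0315 × 7.35×10⁻⁶ / (4π×10⁻⁷ × 4.189) = 0.553 A.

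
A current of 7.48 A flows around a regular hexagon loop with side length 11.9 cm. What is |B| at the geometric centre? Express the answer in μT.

Each side is a finite straight segment at perpendicular distance d = a/(2 tan(π/6)) = 0.1031 m from the centre, with end-angles ±π/6.
One side contributes B₁ = (μ₀I/4πd)·2 sin(π/6) = 7.26×10⁻⁶ T.
All 6 sides add in the same direction: B = 6 × 7.26×10⁻⁶ = 4.35×10⁻⁵ T.

B ≈ 43.5 μT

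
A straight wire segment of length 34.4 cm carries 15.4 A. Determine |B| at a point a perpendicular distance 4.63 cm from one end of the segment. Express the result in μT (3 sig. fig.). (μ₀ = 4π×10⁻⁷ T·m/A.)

For a finite straight segment, B = (μ₀I/4πd)(sinθ₁ + sinθ₂), where θ₁, θ₂ are the angles from the perpendicular to each end.
The perpendicular foot is at one end, so the two end-offsets along the wire are 0 and L = 0.344 m.
sinθ₁ = 0/√(0²+0.0463²) = 0.0000; sinθ₂ = 0.344/√(0.344²+0.0463²) = 0.9911.
B = (4π×10⁻⁷ × 15.4) / (4π × 0.0463) × (0.0000 + 0.9911) = 3.30×10⁻⁵ T.

B ≈ 33.0 μT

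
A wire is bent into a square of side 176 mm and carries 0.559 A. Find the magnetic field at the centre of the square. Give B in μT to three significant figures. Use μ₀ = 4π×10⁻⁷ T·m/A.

B ≈ 3.59 μT

Each side is a finite straight segment at perpendicular distance d = a/(2 tan(π/4)) = 0.088 m from the centre, with end-angles ±π/4.
One side contributes B₁ = (μ₀I/4πd)·2 sin(π/4) = 8.98×10⁻⁷ T.
All 4 sides add in the same direction: B = 4 × 8.98×10⁻⁷ = 3.59×10⁻⁶ T.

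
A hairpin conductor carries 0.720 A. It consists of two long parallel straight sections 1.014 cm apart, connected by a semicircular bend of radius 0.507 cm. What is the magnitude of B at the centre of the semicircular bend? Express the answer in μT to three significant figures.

B ≈ 73.0 μT

The semicircular arc contributes B_arc = μ₀I·π/(4πR) = μ₀I/(4R) = 4.46×10⁻⁵ T.
Each semi-infinite lead is at perpendicular distance R = 0.00507 m from the centre, with the perpendicular foot at its near end, so it contributes μ₀I/(4πR); both point the same way, together 2.84×10⁻⁵ T.
Arc and leads all point the same direction: B = 4.46×10⁻⁵ + 2.84×10⁻⁵ = 7.30×10⁻⁵ T.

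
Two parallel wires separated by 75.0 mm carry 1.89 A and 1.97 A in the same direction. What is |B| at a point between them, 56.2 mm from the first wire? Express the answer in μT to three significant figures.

Each long wire gives B = μ₀I/(2πd). Distances are d₁ = 0.0562 m and d₂ = 0.0188 m.
B₁ = 6.73×10⁻⁶ T, B₂ = 2.10×10⁻⁵ T.
Between parallel currents the two contributions point in opposite directions, so they subtract. B = |B₁ − B₂| = |6.73×10⁻⁶ − 2.10×10⁻⁵| = 1.42×10⁻⁵ T.

B ≈ 14.2 μT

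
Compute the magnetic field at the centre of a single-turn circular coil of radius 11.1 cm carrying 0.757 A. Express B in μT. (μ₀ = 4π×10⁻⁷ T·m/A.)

B ≈ 4.29 μT

At the centre of a circular loop the Biot–Savart law gives B = μ₀I/(2R).
B = (4π×10⁻⁷ × 0.757) / (2 × 0.111) = 4.29×10⁻⁶ T.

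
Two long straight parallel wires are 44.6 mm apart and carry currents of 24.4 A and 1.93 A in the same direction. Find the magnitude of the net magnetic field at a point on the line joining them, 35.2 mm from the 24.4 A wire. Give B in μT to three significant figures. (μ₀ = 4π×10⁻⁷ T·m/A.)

Each long wire gives B = μ₀I/(2πd). Distances are d₁ = 0.0352 m and d₂ = 0.0094 m.
B₁ = 1.39×10⁻⁴ T, B₂ = 4.11×10⁻⁵ T.
Between parallel currents the two contributions point in opposite directions, so they subtract. B = |B₁ − B₂| = |1.39×10⁻⁴ − 4.11×10⁻⁵| = 9.76×10⁻⁵ T.

B ≈ 97.6 μT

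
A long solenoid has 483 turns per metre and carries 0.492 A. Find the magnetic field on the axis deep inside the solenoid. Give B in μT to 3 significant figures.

B ≈ 299 μT

Inside a long solenoid, B = μ₀nI with n = 483 turns/m.
B = 4π×10⁻⁷ × 483 × 0.492 = 2.99×10⁻⁴ T.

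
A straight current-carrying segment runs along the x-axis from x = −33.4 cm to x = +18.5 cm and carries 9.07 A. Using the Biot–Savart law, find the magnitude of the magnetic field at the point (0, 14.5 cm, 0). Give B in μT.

B ≈ 10.7 μT

For a finite straight segment, B = (μ₀I/4πd)(sinθ₁ + sinθ₂), where θ₁, θ₂ are the angles from the perpendicular to each end.
The perpendicular distance is d = 0.145 m; the end-offsets along the wire are a = 0.334 m and b = 0.185 m.
sinθ₁ = 0.334/√(0.334²+0.145²) = 0.9173; sinθ₂ = 0.185/√(0.185²+0.145²) = 0.7871.
B = (4π×10⁻⁷ × 9.07) / (4π × 0.145) × (0.9173 + 0.7871) = 1.07×10⁻⁵ T.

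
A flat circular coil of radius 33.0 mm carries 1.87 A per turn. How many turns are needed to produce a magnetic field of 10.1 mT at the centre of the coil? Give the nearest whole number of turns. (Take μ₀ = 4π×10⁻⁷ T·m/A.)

N = 284

For an N-turn coil, B = Nμ₀I/(2R). A single turn gives B₁ = 3.56×10⁻⁵ T with R = 0.033 m.
N = B/B₁ = 1.01×10⁻² / 3.56×10⁻⁵ = 283.67.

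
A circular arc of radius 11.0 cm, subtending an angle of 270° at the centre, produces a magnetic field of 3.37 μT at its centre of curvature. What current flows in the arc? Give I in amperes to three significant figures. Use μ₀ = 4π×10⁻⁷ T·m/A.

For a circular arc, B = μ₀Iφ/(4πR) with φ in radians; here φ = 4.712 rad.
So I = 4πRB/(μ₀φ) = 4π × 0.11 × 3.37×10⁻⁶ / (4π×10⁻⁷ × 4.712) = 0.787 A.

I ≈ 0.787 A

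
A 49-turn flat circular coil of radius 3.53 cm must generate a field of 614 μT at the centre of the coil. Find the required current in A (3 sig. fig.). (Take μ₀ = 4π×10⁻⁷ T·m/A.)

I ≈ 0.704 A

For an N-turn coil, B = Nμ₀I/(2R) with R = 0.0353 m, so I = 2RB/(Nμ₀) = 2 × 0.0353 × 6.14×10⁻⁴ / (49 × 4π×10⁻⁷) = 0.704 A.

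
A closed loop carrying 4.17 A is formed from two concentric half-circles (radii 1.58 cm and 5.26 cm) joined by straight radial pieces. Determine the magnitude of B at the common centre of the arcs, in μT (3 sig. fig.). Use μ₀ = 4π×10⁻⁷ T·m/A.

The radial connectors point toward the centre, so dl × r̂ = 0 and they contribute nothing.
Each semicircle gives μ₀I/(4R): inner arc 8.29×10⁻⁵ T, outer arc 2.49×10⁻⁵ T.
The two arcs carry current in opposite angular senses, so their fields oppose: B = |8.29×10⁻⁵ − 2.49×10⁻⁵| = 5.80×10⁻⁵ T.

B ≈ 58.0 μT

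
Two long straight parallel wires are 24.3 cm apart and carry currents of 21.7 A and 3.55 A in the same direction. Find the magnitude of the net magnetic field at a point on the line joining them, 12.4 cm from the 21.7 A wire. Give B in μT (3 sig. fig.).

B ≈ 29.0 μT

Each long wire gives B = μ₀I/(2πd). Distances are d₁ = 0.124 m and d₂ = 0.119 m.
B₁ = 3.50×10⁻⁵ T, B₂ = 5.97×10⁻⁶ T.
Between parallel currents the two contributions point in opposite directions, so they subtract. B = |B₁ − B₂| = |3.50×10⁻⁵ − 5.97×10⁻⁶| = 2.90×10⁻⁵ T.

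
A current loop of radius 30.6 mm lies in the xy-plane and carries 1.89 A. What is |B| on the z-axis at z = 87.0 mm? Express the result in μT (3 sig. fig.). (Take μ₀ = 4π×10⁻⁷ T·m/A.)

B ≈ 1.42 μT

On the axis of a circular loop, B = μ₀IR² / [2(R²+z²)^(3/2)].
R² + z² = (0.0306)² + (0.087)² = 0.008505 m², and (R²+z²)^(3/2) = 7.84×10⁻⁴ m³.
B = (4π×10⁻⁷ × 1.89 × 0.0009364) / (2 × 7.84×10⁻⁴) = 1.42×10⁻⁶ T.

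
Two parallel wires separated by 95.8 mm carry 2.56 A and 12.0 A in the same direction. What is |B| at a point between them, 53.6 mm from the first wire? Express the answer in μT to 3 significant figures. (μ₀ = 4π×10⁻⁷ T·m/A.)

B ≈ 47.3 μT

Each long wire gives B = μ₀I/(2πd). Distances are d₁ = 0.0536 m and d₂ = 0.0422 m.
B₁ = 9.55×10⁻⁶ T, B₂ = 5.69×10⁻⁵ T.
Between parallel currents the two contributions point in opposite directions, so they subtract. B = |B₁ − B₂| = |9.55×10⁻⁶ − 5.69×10⁻⁵| = 4.73×10⁻⁵ T.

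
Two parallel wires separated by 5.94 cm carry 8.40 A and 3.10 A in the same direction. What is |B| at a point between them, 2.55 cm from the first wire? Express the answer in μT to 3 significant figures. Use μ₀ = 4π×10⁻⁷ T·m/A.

Each long wire gives B = μ₀I/(2πd). Distances are d₁ = 0.0255 m and d₂ = 0.0339 m.
B₁ = 6.59×10⁻⁵ T, B₂ = 1.83×10⁻⁵ T.
Between parallel currents the two contributions point in opposite directions, so they subtract. B = |B₁ − B₂| = |6.59×10⁻⁵ − 1.83×10⁻⁵| = 4.76×10⁻⁵ T.

B ≈ 47.6 μT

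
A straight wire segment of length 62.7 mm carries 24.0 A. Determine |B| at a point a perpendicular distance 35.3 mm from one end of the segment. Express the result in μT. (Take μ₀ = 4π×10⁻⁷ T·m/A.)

B ≈ 59.2 μT

For a finite straight segment, B = (μ₀I/4πd)(sinθ₁ + sinθ₂), where θ₁, θ₂ are the angles from the perpendicular to each end.
The perpendicular foot is at one end, so the two end-offsets along the wire are 0 and L = 0.0627 m.
sinθ₁ = 0/√(0²+0.0353²) = 0.0000; sinθ₂ = 0.0627/√(0.0627²+0.0353²) = 0.8714.
B = (4π×10⁻⁷ × 24.0) / (4π × 0.0353) × (0.0000 + 0.8714) = 5.92×10⁻⁵ T.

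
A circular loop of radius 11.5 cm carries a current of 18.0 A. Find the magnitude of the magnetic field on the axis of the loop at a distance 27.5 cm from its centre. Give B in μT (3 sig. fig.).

On the axis of a circular loop, B = μ₀IR² / [2(R²+z²)^(3/2)].
R² + z² = (0.115)² + (0.275)² = 0.08885 m², and (R²+z²)^(3/2) = 2.65×10⁻² m³.
B = (4π×10⁻⁷ × 18.0 × 0.01323) / (2 × 2.65×10⁻²) = 5.65×10⁻⁶ T.

B ≈ 5.65 μT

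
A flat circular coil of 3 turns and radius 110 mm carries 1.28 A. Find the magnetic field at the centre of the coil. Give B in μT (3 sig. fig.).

B ≈ 21.9 μT

For an N-turn flat coil, B = Nμ₀I/(2R) with R = 0.11 m.
B = 3 × 7.31×10⁻⁶ T = 2.19×10⁻⁵ T.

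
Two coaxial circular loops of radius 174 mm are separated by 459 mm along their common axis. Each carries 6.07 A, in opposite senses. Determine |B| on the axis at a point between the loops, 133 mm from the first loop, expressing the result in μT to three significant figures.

B ≈ 8.70 μT

Each loop contributes B = μ₀IR²/[2(R²+z²)^(3/2)] on the axis, with z measured from that loop.
Loop 1 (z = 0.133 m): B₁ = 1.10×10⁻⁵ T. Loop 2 (z = 0.326 m): B₂ = 2.29×10⁻⁶ T.
The fields oppose: B = |B₁ − B₂| = 8.70×10⁻⁶ T.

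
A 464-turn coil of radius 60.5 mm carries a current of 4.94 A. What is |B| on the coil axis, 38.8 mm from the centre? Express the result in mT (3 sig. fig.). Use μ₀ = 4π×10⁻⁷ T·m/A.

For an N-turn flat coil, B = Nμ₀IR²/[2(R²+z²)^(3/2)] with R = 0.0605 m, z = 0.0388 m.
B = 464 × 3.06×10⁻⁵ T = 1.42×10⁻² T.

B ≈ 14.2 mT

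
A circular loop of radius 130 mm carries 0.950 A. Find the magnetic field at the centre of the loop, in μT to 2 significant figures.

B ≈ 4.6 μT

At the centre of a circular loop the Biot–Savart law gives B = μ₀I/(2R).
B = (4π×10⁻⁷ × 0.950) / (2 × 0.13) = 4.59×10⁻⁶ T.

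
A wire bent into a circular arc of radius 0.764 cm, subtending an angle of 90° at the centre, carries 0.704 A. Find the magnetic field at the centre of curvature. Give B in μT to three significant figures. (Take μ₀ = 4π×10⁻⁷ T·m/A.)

B ≈ 14.5 μT

The Biot–Savart field of a circular arc at its centre is B = μ₀Iφ/(4πR), with φ = 1.571 rad.
B = (4π×10⁻⁷ × 0.704 × 1.571) / (4π × 0.00764) = 1.45×10⁻⁵ T.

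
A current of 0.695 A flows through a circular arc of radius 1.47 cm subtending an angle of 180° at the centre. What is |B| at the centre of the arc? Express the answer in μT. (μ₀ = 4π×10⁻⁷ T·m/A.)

The Biot–Savart field of a circular arc at its centre is B = μ₀Iφ/(4πR), with φ = 3.142 rad.
B = (4π×10⁻⁷ × 0.695 × 3.142) / (4π × 0.0147) = 1.49×10⁻⁵ T.

B ≈ 14.9 μT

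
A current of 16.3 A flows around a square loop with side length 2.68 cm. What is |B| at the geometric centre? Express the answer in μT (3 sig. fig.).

B ≈ 688 μT

Each side is a finite straight segment at perpendicular distance d = a/(2 tan(π/4)) = 0.0134 m from the centre, with end-angles ±π/4.
One side contributes B₁ = (μ₀I/4πd)·2 sin(π/4) = 1.72×10⁻⁴ T.
All 4 sides add in the same direction: B = 4 × 1.72×10⁻⁴ = 6.88×10⁻⁴ T.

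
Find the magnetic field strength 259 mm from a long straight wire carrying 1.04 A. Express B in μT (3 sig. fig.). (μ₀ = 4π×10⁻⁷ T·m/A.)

B ≈ 0.803 μT

For an infinitely long straight wire, B = μ₀I/(2πd).
B = (4π×10⁻⁷ × 1.04) / (2π × 0.259) = 8.03×10⁻⁷ T.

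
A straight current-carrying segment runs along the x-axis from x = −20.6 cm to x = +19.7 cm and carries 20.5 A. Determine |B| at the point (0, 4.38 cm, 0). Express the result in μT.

For a finite straight segment, B = (μ₀I/4πd)(sinθ₁ + sinθ₂), where θ₁, θ₂ are the angles from the perpendicular to each end.
The perpendicular distance is d = 0.0438 m; the end-offsets along the wire are a = 0.206 m and b = 0.197 m.
sinθ₁ = 0.206/√(0.206²+0.0438²) = 0.9781; sinθ₂ = 0.197/√(0.197²+0.0438²) = 0.9762.
B = (4π×10⁻⁷ × 20.5) / (4π × 0.0438) × (0.9781 + 0.9762) = 9.15×10⁻⁵ T.

B ≈ 91.5 μT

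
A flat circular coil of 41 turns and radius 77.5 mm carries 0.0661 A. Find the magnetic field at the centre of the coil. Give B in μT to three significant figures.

B ≈ 22.0 μT

For an N-turn flat coil, B = Nμ₀I/(2R) with R = 0.0775 m.
B = 41 × 5.36×10⁻⁷ T = 2.20×10⁻⁵ T.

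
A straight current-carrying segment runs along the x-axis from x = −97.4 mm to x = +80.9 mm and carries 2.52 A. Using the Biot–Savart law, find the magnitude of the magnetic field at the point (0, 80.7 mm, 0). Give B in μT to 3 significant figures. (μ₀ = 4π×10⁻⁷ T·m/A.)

B ≈ 4.62 μT

For a finite straight segment, B = (μ₀I/4πd)(sinθ₁ + sinθ₂), where θ₁, θ₂ are the angles from the perpendicular to each end.
The perpendicular distance is d = 0.0807 m; the end-offsets along the wire are a = 0.0974 m and b = 0.0809 m.
sinθ₁ = 0.0974/√(0.0974²+0.0807²) = 0.7700; sinθ₂ = 0.0809/√(0.0809²+0.0807²) = 0.7080.
B = (4π×10⁻⁷ × 2.52) / (4π × 0.0807) × (0.7700 + 0.7080) = 4.62×10⁻⁶ T.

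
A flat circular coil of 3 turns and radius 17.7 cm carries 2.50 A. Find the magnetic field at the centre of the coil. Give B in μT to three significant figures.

For an N-turn flat coil, B = Nμ₀I/(2R) with R = 0.177 m.
B = 3 × 8.87×10⁻⁶ T = 2.66×10⁻⁵ T.

B ≈ 26.6 μT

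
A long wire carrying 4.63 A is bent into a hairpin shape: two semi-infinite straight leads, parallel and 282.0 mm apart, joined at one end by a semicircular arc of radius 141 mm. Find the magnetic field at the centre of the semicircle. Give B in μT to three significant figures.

B ≈ 16.9 μT

The semicircular arc contributes B_arc = μ₀I·π/(4πR) = μ₀I/(4R) = 1.03×10⁻⁵ T.
Each semi-infinite lead is at perpendicular distance R = 0.141 m from the centre, with the perpendicular foot at its near end, so it contributes μ₀I/(4πR); both point the same way, together 6.57×10⁻⁶ T.
Arc and leads all point the same direction: B = 1.03×10⁻⁵ + 6.57×10⁻⁶ = 1.69×10⁻⁵ T.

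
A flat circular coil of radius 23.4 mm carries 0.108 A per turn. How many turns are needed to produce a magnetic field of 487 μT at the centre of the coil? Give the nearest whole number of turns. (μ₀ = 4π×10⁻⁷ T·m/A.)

N = 168

For an N-turn coil, B = Nμ₀I/(2R). A single turn gives B₁ = 2.90×10⁻⁶ T with R = 0.0234 m.
N = B/B₁ = 4.87×10⁻⁴ / 2.90×10⁻⁶ = 167.93.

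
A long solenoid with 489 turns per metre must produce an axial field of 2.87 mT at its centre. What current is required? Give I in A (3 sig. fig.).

I ≈ 4.67 A

Inside a long solenoid B = μ₀nI with n = 489 m⁻¹, so I = B/(μ₀n).
I = 2.87×10⁻³ / (4π×10⁻⁷ × 489) = 4.67 A.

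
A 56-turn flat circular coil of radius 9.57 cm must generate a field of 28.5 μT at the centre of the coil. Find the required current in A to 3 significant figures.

For an N-turn coil, B = Nμ₀I/(2R) with R = 0.0957 m, so I = 2RB/(Nμ₀) = 2 × 0.0957 × 2.85×10⁻⁵ / (56 × 4π×10⁻⁷) = 7.75×10⁻² A.

I ≈ 0.0775 A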